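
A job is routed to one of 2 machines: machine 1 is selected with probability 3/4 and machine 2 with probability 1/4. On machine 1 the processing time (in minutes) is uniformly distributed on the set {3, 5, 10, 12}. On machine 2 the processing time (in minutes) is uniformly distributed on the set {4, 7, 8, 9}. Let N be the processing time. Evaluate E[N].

E[N | machine 1] = (3+5+10+12)/4 = 15/2.
E[N | machine 2] = (4+7+8+9)/4 = 7.
E[N] = (3/4)·(15/2) + (1/4)·(7) = 59/8.

59/8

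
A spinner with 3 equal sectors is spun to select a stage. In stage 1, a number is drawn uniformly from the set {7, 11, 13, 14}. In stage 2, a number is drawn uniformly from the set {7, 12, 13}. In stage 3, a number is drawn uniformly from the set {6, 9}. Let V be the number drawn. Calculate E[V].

E[V | stage 1] = (7+11+13+14)/4 = 45/4.
E[V | stage 2] = (7+12+13)/3 = 32/3.
E[V | stage 3] = (6+9)/2 = 15/2.
By the law of total expectation,
E[V] = (1/3)·(45/4) + (1/3)·(32/3) + (1/3)·(15/2) = 353/36.

353/36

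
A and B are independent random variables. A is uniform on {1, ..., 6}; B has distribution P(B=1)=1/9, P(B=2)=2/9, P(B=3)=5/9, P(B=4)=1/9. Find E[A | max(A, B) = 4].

P(max(A, B) = 4) = 2/9.
Summing A·P(x,y) over outcomes with max(A, B) = 4 gives 7/9.
E[A | max(A, B) = 4] = (7/9) / (2/9) = 7/2.

7/2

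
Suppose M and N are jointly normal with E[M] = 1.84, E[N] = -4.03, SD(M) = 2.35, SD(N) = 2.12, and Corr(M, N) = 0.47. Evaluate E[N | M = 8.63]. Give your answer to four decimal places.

-1.1510

E[N | M=x] = μ_N + ρ(σ_N/σ_M)(x − μ_M) for jointly normal variables.
E[N | M=8.63] = -4.03 + (0.47)·(2.12/2.35)·(8.63 − (1.84)) = -4.03 + (0.424)·(6.79) = -1.1510.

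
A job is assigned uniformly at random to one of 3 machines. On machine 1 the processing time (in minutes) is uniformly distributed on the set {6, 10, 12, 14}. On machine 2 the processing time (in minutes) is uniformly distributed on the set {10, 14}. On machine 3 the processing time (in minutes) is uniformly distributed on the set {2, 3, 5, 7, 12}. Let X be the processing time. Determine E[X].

E[X | machine 1] = (6+10+12+14)/4 = 21/2.
E[X | machine 2] = (10+14)/2 = 12.
E[X | machine 3] = (2+3+5+7+12)/5 = 29/5.
E[X] = (1/3)·(21/2) + (1/3)·(12) + (1/3)·(29/5) = 283/30.

283/30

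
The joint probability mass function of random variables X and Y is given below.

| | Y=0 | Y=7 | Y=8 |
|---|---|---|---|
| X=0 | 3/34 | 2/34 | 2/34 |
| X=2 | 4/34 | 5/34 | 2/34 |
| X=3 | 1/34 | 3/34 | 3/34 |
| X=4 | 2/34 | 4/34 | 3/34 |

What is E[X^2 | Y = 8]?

83/10

P(Y = 8) = 5/17.
Σ X^2·P over the event = 0·(2/34) + 4·(2/34) + 9·(3/34) + 16·(3/34) = 83/34.
E[X^2 | Y = 8] = (83/34) / (5/17) = 83/10.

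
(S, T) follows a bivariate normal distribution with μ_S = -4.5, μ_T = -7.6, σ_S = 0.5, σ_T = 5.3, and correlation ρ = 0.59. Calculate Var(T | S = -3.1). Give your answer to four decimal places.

The conditional variance in a bivariate normal is σ_T²(1 − ρ²), independent of x.
Var(T | S=-3.1) = (5.3)²·(1 − (0.59)²) = 28.09·0.6519 = 18.3119.

18.3119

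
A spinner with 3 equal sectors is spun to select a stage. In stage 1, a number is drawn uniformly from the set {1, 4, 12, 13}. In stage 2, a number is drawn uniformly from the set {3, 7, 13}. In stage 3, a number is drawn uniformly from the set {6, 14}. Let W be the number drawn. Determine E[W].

151/18

E[W | stage 1] = (1+4+12+13)/4 = 15/2.
E[W | stage 2] = (3+7+13)/3 = 23/3.
E[W | stage 3] = (6+14)/2 = 10.
By the law of total expectation,
E[W] = (1/3)·(15/2) + (1/3)·(23/3) + (1/3)·(10) = 151/18.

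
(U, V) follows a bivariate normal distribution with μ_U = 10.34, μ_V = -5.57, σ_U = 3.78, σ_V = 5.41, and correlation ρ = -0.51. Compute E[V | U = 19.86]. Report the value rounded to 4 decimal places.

E[V | U=x] = μ_V + ρ(σ_V/σ_U)(x − μ_U) for jointly normal variables.
E[V | U=19.86] = -5.57 + (-0.51)·(5.41/3.78)·(19.86 − (10.34)) = -5.57 + (-0.72992)·(9.52) = -12.5188.

-12.5188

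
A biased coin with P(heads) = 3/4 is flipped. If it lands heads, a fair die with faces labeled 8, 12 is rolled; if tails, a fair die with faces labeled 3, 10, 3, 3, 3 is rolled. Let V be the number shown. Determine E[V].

E[V | heads] = (8+12)/2 = 10.
E[V | tails] = (3+10+3+3+3)/5 = 22/5.
E[V] = (3/4)·(10) + (1/4)·(22/5) = 43/5.

43/5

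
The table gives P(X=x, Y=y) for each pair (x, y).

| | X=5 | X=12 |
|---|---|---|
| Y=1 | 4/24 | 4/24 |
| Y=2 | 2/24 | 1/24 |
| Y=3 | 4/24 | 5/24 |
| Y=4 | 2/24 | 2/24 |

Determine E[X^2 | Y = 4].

169/2

P(Y = 4) = 1/6.
Σ X^2·P over the event = 25·(2/24) + 144·(2/24) = 169/12.
E[X^2 | Y = 4] = (169/12) / (1/6) = 169/2.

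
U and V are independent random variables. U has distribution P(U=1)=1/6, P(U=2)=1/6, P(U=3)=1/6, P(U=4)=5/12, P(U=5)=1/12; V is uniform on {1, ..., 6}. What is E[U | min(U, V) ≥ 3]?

31/8

P(min(U, V) ≥ 3) = 4/9.
Summing U·P(x,y) over outcomes with min(U, V) ≥ 3 gives 31/18.
E[U | min(U, V) ≥ 3] = (31/18) / (4/9) = 31/8.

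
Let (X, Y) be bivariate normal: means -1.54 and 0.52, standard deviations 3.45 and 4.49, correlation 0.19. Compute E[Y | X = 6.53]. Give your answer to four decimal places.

2.5155

For a bivariate normal, E[Y | X=x] = μ_Y + ρ·(σ_Y/σ_X)·(x − μ_X).
E[Y | X=6.53] = 0.52 + (0.19)·(4.49/3.45)·(6.53 − (-1.54)) = 0.52 + (0.24728)·(8.07) = 2.5155.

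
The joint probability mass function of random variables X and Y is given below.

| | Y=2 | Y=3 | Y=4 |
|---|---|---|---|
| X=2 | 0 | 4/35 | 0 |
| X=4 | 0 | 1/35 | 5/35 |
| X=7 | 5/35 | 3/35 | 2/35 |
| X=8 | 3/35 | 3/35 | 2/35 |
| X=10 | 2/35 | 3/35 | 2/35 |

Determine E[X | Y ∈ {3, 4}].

P(Y ∈ {3, 4}) = 5/7.
Summing X·P(X=x,Y=y) over the conditioning event gives 157/35.
E[X | Y ∈ {3, 4}] = (157/35) / (5/7) = 157/25.

157/25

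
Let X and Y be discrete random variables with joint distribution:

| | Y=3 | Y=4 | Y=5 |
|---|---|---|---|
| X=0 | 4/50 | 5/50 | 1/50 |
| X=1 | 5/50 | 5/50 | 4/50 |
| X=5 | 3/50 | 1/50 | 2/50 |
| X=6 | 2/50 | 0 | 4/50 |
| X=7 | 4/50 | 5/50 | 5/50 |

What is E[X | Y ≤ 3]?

10/3

P(Y ≤ 3) = 9/25.
Summing X·P(X=x,Y=y) over the conditioning event gives 6/5.
E[X | Y ≤ 3] = (6/5) / (9/25) = 10/3.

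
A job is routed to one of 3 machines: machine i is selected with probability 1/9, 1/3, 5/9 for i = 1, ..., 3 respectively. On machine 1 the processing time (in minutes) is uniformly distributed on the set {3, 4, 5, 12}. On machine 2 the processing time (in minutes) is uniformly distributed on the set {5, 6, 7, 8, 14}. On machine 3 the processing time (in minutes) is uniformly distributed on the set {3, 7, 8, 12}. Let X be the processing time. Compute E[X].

15/2

E[X | machine 1] = (3+4+5+12)/4 = 6.
E[X | machine 2] = (5+6+7+8+14)/5 = 8.
E[X | machine 3] = (3+7+8+12)/4 = 15/2.
E[X] = (1/9)·(6) + (1/3)·(8) + (5/9)·(15/2) = 15/2.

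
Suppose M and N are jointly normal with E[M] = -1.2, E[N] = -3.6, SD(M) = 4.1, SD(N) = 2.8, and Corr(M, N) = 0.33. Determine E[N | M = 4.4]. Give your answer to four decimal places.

-2.3380

The regression of N on M has slope ρ·σ_N/σ_M and passes through (μ_M, μ_N).
E[N | M=4.4] = -3.6 + (0.33)·(2.8/4.1)·(4.4 − (-1.2)) = -3.6 + (0.225366)·(5.6) = -2.3380.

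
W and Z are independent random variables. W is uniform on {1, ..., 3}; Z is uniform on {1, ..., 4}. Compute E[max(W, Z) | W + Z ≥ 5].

Outcomes with W + Z ≥ 5: (1,4), (2,3), (2,4), (3,2), (3,3), (3,4), each with probability 1/12.
E[max(W, Z) | W + Z ≥ 5] = (4 + 3 + 4 + 3 + 3 + 4) / 6 = 7/2.

7/2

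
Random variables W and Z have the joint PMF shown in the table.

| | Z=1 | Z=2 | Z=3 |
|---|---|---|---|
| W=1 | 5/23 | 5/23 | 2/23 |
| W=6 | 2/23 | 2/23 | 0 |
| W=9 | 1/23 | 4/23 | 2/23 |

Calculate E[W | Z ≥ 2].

P(Z ≥ 2) = 15/23.
Σ W·P over the event = 1·(5/23) + 1·(2/23) + 6·(2/23) + 9·(4/23) + 9·(2/23) = 73/23.
E[W | Z ≥ 2] = (73/23) / (15/23) = 73/15.

73/15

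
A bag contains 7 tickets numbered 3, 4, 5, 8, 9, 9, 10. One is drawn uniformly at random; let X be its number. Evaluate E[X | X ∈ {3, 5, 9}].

13/2

P(X ∈ {3, 5, 9}) = 4/7.
Σ over the event: 3·1/7 + 5·1/7 + 9·2/7 = 26/7.
E[X | X ∈ {3, 5, 9}] = (26/7) / (4/7) = 13/2.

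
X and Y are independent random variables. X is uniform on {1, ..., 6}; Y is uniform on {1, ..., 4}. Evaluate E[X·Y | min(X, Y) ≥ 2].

12

P(min(X, Y) ≥ 2) = 5/8.
Summing XY·P(x,y) over outcomes with min(X, Y) ≥ 2 gives 15/2.
E[X·Y | min(X, Y) ≥ 2] = (15/2) / (5/8) = 12.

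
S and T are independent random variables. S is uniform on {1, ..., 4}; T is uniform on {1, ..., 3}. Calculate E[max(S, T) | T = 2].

11/4

Outcomes with T = 2: (1,2), (2,2), (3,2), (4,2), each with probability 1/12.
E[max(S, T) | T = 2] = (2 + 2 + 3 + 4) / 4 = 11/4.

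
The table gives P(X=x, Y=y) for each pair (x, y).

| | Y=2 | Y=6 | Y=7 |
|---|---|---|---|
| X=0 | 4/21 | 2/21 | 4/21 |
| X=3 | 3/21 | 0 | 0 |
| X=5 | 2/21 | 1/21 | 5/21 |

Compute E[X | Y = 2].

P(Y = 2) = 3/7.
Σ X·P over the event = 0·(4/21) + 3·(3/21) + 5·(2/21) = 19/21.
E[X | Y = 2] = (19/21) / (3/7) = 19/9.

19/9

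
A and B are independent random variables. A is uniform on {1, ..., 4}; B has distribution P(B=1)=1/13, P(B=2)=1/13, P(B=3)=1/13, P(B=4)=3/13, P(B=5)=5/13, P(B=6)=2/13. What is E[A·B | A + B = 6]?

33/5

P(A + B = 6) = 5/26.
Summing AB·P(x,y) over outcomes with A + B = 6 gives 33/26.
E[A·B | A + B = 6] = (33/26) / (5/26) = 33/5.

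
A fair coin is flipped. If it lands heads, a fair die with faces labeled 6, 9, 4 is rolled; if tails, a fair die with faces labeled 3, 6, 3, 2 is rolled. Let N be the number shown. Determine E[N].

E[N | heads] = (6+9+4)/3 = 19/3.
E[N | tails] = (3+6+3+2)/4 = 7/2.
By the law of total expectation,
E[N] = (1/2)·(19/3) + (1/2)·(7/2) = 59/12.

59/12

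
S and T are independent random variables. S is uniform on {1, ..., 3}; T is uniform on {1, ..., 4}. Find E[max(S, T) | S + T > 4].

Outcomes with S + T > 4: (1,4), (2,3), (2,4), (3,2), (3,3), (3,4), each with probability 1/12.
E[max(S, T) | S + T > 4] = (4 + 3 + 4 + 3 + 3 + 4) / 6 = 7/2.

7/2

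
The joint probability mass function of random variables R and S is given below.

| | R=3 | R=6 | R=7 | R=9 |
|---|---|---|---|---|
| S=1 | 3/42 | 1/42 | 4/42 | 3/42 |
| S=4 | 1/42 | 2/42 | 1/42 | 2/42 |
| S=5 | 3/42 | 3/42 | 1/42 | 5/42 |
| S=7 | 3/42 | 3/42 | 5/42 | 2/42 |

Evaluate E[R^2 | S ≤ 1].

502/11

P(S ≤ 1) = 11/42.
Σ R^2·P over the event = 9·(3/42) + 36·(1/42) + 49·(4/42) + 81·(3/42) = 251/21.
E[R^2 | S ≤ 1] = (251/21) / (11/42) = 502/11.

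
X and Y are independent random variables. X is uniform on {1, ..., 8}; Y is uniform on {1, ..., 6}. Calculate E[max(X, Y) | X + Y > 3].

82/15

P(X + Y > 3) = 15/16.
Summing max(X,Y)·P(x,y) over outcomes with X + Y > 3 gives 41/8.
E[max(X, Y) | X + Y > 3] = (41/8) / (15/16) = 82/15.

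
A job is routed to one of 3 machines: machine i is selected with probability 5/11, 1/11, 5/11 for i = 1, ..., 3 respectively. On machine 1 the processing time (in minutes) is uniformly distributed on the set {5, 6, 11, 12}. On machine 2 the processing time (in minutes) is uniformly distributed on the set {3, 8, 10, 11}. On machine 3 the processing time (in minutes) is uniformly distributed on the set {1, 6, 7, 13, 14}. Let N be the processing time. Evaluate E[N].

183/22

E[N | machine 1] = (5+6+11+12)/4 = 17/2.
E[N | machine 2] = (3+8+10+11)/4 = 8.
E[N | machine 3] = (1+6+7+13+14)/5 = 41/5.
By the law of total expectation,
E[N] = (5/11)·(17/2) + (1/11)·(8) + (5/11)·(41/5) = 183/22.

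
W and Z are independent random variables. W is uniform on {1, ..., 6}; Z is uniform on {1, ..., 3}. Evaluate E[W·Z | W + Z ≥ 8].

15

Outcomes with W + Z ≥ 8: (5,3), (6,2), (6,3), each with probability 1/18.
E[W·Z | W + Z ≥ 8] = (15 + 12 + 18) / 3 = 15.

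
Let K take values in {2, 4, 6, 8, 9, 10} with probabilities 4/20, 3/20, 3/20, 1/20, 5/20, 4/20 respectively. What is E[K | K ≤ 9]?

P(K ≤ 9) = 4/5.
Σ over the event: 2·1/5 + 4·3/20 + 6·3/20 + 8·1/20 + 9·1/4 = 91/20.
E[K | K ≤ 9] = (91/20) / (4/5) = 91/16.

91/16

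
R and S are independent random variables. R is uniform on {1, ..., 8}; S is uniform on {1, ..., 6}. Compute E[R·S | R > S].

P(R > S) = 9/16.
Summing RS·P(x,y) over outcomes with R > S gives 245/24.
E[R·S | R > S] = (245/24) / (9/16) = 490/27.

490/27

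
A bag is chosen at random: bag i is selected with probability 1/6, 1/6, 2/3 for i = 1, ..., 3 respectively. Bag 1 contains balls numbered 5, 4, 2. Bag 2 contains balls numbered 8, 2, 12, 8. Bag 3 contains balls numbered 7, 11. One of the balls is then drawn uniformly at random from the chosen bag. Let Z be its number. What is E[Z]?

E[Z | bag 1] = (5+4+2)/3 = 11/3.
E[Z | bag 2] = (8+2+12+8)/4 = 15/2.
E[Z | bag 3] = (7+11)/2 = 9.
E[Z] = (1/6)·(11/3) + (1/6)·(15/2) + (2/3)·(9) = 283/36.

283/36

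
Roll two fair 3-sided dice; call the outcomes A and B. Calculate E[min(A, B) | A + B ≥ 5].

7/3

P(A + B ≥ 5) = 1/3.
Summing min(A,B)·P(x,y) over outcomes with A + B ≥ 5 gives 7/9.
E[min(A, B) | A + B ≥ 5] = (7/9) / (1/3) = 7/3.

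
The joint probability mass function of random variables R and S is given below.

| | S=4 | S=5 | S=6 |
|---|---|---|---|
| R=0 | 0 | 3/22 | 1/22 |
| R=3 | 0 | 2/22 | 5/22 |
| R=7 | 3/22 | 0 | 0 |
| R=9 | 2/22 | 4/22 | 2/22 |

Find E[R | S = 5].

14/3

P(S = 5) = 9/22.
Summing R·P(R=x,S=y) over the conditioning event gives 21/11.
E[R | S = 5] = (21/11) / (9/22) = 14/3.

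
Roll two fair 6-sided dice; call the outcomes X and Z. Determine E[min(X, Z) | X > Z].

7/3

P(X > Z) = 5/12.
Summing min(X,Z)·P(x,y) over outcomes with X > Z gives 35/36.
E[min(X, Z) | X > Z] = (35/36) / (5/12) = 7/3.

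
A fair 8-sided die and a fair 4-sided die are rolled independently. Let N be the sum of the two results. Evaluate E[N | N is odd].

7

P(N is odd) = 1/2.
Σ over the event: 3·1/16 + 5·1/8 + 7·1/8 + 9·1/8 + 11·1/16 = 7/2.
E[N | N is odd] = (7/2) / (1/2) = 7.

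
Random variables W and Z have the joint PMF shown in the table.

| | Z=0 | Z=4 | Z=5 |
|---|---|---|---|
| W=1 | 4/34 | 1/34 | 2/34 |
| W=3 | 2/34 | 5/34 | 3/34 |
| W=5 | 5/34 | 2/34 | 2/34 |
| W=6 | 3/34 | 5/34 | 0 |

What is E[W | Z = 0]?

53/14

P(Z = 0) = 7/17.
Summing W·P(W=x,Z=y) over the conditioning event gives 53/34.
E[W | Z = 0] = (53/34) / (7/17) = 53/14.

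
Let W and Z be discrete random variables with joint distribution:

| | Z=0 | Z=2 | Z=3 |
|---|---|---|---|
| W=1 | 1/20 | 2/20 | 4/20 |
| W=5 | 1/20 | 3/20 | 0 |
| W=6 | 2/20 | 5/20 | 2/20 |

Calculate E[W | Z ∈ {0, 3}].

P(Z ∈ {0, 3}) = 1/2.
Σ W·P over the event = 1·(1/20) + 1·(4/20) + 5·(1/20) + 6·(2/20) + 6·(2/20) = 17/10.
E[W | Z ∈ {0, 3}] = (17/10) / (1/2) = 17/5.

17/5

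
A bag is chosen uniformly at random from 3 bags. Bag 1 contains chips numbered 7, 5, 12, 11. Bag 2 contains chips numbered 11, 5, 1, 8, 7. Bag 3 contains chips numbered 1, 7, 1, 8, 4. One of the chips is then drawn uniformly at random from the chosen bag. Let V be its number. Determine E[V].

129/20

E[V | bag 1] = (7+5+12+11)/4 = 35/4.
E[V | bag 2] = (11+5+1+8+7)/5 = 32/5.
E[V | bag 3] = (1+7+1+8+4)/5 = 21/5.
By the law of total expectation,
E[V] = (1/3)·(35/4) + (1/3)·(32/5) + (1/3)·(21/5) = 129/20.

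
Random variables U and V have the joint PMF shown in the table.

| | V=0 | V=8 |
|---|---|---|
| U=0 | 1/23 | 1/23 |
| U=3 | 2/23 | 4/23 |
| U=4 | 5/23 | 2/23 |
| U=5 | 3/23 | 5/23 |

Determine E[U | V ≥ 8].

P(V ≥ 8) = 12/23.
Σ U·P over the event = 0·(1/23) + 3·(4/23) + 4·(2/23) + 5·(5/23) = 45/23.
E[U | V ≥ 8] = (45/23) / (12/23) = 15/4.

15/4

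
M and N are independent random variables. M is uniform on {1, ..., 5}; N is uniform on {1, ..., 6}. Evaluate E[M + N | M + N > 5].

31/4

P(M + N > 5) = 2/3.
Summing (M+N)·P(x,y) over outcomes with M + N > 5 gives 31/6.
E[M + N | M + N > 5] = (31/6) / (2/3) = 31/4.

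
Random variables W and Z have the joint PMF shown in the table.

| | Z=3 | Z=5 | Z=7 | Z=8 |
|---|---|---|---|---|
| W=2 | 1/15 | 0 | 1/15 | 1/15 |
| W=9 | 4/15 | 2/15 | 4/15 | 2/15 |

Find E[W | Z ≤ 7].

P(Z ≤ 7) = 4/5.
Summing W·P(W=x,Z=y) over the conditioning event gives 94/15.
E[W | Z ≤ 7] = (94/15) / (4/5) = 47/6.

47/6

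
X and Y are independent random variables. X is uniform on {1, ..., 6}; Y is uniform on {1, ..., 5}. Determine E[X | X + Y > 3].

P(X + Y > 3) = 9/10.
Summing X·P(x,y) over outcomes with X + Y > 3 gives 101/30.
E[X | X + Y > 3] = (101/30) / (9/10) = 101/27.

101/27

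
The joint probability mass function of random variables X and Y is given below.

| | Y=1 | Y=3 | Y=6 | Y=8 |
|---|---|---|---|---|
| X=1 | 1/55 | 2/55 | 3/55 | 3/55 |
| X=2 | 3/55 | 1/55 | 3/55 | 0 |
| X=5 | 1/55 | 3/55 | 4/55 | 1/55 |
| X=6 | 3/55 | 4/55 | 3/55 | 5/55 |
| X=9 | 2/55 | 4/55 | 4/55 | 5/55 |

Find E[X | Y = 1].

P(Y = 1) = 2/11.
Σ X·P over the event = 1·(1/55) + 2·(3/55) + 5·(1/55) + 6·(3/55) + 9·(2/55) = 48/55.
E[X | Y = 1] = (48/55) / (2/11) = 24/5.

24/5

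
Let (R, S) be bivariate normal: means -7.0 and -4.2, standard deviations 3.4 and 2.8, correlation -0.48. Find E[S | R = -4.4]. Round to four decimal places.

The regression of S on R has slope ρ·σ_S/σ_R and passes through (μ_R, μ_S).
E[S | R=-4.4] = -4.2 + (-0.48)·(2.8/3.4)·(-4.4 − (-7.0)) = -4.2 + (-0.39529)·(2.6) = -5.2278.

-5.2278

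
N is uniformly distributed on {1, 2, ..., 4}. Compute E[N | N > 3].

Given N > 3, N is equally likely to be any of {4}.
E[N | N > 3] = (4) / 1 = 4.

4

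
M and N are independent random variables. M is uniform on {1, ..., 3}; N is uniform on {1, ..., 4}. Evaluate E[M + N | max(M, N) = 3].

24/5

P(max(M, N) = 3) = 5/12.
Summing (M+N)·P(x,y) over outcomes with max(M, N) = 3 gives 2.
E[M + N | max(M, N) = 3] = (2) / (5/12) = 24/5.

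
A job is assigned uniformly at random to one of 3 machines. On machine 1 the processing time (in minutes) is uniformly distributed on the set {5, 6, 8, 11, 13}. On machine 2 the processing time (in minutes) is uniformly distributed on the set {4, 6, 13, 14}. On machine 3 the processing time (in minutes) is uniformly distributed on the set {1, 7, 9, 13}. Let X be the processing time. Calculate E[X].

E[X | machine 1] = (5+6+8+11+13)/5 = 43/5.
E[X | machine 2] = (4+6+13+14)/4 = 37/4.
E[X | machine 3] = (1+7+9+13)/4 = 15/2.
By the law of total expectation,
E[X] = (1/3)·(43/5) + (1/3)·(37/4) + (1/3)·(15/2) = 169/20.

169/20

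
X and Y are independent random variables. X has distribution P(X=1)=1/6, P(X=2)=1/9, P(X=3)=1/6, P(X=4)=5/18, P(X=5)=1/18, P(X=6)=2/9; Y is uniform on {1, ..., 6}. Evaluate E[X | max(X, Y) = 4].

24/7

P(max(X, Y) = 4) = 7/27.
Summing X·P(x,y) over outcomes with max(X, Y) = 4 gives 8/9.
E[X | max(X, Y) = 4] = (8/9) / (7/27) = 24/7.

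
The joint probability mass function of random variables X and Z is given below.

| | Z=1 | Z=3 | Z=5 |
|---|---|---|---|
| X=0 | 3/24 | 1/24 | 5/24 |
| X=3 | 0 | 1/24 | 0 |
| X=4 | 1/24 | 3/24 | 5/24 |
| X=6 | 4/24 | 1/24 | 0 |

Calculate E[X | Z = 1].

P(Z = 1) = 1/3.
Σ X·P over the event = 0·(3/24) + 4·(1/24) + 6·(4/24) = 7/6.
E[X | Z = 1] = (7/6) / (1/3) = 7/2.

7/2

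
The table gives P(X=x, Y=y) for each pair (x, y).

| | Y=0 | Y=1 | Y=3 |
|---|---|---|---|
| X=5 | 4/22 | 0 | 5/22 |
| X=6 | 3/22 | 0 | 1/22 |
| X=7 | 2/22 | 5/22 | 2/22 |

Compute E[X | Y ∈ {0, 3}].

97/17

P(Y ∈ {0, 3}) = 17/22.
Σ X·P over the event = 5·(4/22) + 5·(5/22) + 6·(3/22) + 6·(1/22) + 7·(2/22) + 7·(2/22) = 97/22.
E[X | Y ∈ {0, 3}] = (97/22) / (17/22) = 97/17.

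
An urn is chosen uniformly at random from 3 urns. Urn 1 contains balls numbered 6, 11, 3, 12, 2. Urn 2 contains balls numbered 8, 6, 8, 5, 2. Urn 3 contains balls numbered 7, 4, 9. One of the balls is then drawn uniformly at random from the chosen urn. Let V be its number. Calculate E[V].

289/45

E[V | urn 1] = (6+11+3+12+2)/5 = 34/5.
E[V | urn 2] = (8+6+8+5+2)/5 = 29/5.
E[V | urn 3] = (7+4+9)/3 = 20/3.
By the law of total expectation,
E[V] = (1/3)·(34/5) + (1/3)·(29/5) + (1/3)·(20/3) = 289/45.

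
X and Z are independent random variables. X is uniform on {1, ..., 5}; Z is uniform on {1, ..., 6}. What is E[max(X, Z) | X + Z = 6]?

Outcomes with X + Z = 6: (1,5), (2,4), (3,3), (4,2), (5,1), each with probability 1/30.
E[max(X, Z) | X + Z = 6] = (5 + 4 + 3 + 4 + 5) / 5 = 21/5.

21/5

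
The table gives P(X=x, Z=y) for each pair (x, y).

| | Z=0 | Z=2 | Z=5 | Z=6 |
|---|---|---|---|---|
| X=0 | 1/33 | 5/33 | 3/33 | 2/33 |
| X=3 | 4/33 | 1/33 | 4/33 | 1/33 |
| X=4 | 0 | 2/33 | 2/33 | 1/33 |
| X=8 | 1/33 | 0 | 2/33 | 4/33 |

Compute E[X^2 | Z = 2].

41/8

P(Z = 2) = 8/33.
Σ X^2·P over the event = 0·(5/33) + 9·(1/33) + 16·(2/33) = 41/33.
E[X^2 | Z = 2] = (41/33) / (8/33) = 41/8.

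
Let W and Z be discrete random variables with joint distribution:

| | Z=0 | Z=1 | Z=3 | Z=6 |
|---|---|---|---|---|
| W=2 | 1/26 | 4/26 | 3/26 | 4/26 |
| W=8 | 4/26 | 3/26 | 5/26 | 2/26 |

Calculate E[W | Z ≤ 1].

P(Z ≤ 1) = 6/13.
Σ W·P over the event = 2·(1/26) + 2·(4/26) + 8·(4/26) + 8·(3/26) = 33/13.
E[W | Z ≤ 1] = (33/13) / (6/13) = 11/2.

11/2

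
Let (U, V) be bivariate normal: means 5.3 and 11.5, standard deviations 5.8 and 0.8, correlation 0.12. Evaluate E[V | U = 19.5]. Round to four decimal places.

The regression of V on U has slope ρ·σ_V/σ_U and passes through (μ_U, μ_V).
E[V | U=19.5] = 11.5 + (0.12)·(0.8/5.8)·(19.5 − (5.3)) = 11.5 + (0.016552)·(14.2) = 11.7350.

11.7350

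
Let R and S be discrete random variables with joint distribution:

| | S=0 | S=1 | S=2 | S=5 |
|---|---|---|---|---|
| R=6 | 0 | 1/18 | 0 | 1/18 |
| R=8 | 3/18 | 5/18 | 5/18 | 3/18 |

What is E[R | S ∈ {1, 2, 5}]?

116/15

P(S ∈ {1, 2, 5}) = 5/6.
Summing R·P(R=x,S=y) over the conditioning event gives 58/9.
E[R | S ∈ {1, 2, 5}] = (58/9) / (5/6) = 116/15.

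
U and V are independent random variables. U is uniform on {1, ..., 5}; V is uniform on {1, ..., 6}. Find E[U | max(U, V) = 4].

22/7

Outcomes with max(U, V) = 4: (1,4), (2,4), (3,4), (4,1), (4,2), (4,3), (4,4), each with probability 1/30.
E[U | max(U, V) = 4] = (1 + 2 + 3 + 4 + 4 + 4 + 4) / 7 = 22/7.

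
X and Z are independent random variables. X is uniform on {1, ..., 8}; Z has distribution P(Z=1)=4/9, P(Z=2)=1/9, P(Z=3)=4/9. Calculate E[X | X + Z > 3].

P(X + Z > 3) = 7/8.
Summing X·P(x,y) over outcomes with X + Z > 3 gives 311/72.
E[X | X + Z > 3] = (311/72) / (7/8) = 311/63.

311/63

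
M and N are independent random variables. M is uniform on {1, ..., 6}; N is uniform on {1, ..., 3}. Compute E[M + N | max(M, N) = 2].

10/3

Outcomes with max(M, N) = 2: (1,2), (2,1), (2,2), each with probability 1/18.
E[M + N | max(M, N) = 2] = (3 + 3 + 4) / 3 = 10/3.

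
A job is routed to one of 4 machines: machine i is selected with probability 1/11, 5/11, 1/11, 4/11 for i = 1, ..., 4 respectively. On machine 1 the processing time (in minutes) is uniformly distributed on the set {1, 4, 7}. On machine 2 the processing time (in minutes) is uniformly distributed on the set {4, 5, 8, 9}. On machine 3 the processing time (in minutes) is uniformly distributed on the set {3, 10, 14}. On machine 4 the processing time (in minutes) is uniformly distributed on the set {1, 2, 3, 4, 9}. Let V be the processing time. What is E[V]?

E[V | machine 1] = (1+4+7)/3 = 4.
E[V | machine 2] = (4+5+8+9)/4 = 13/2.
E[V | machine 3] = (3+10+14)/3 = 9.
E[V | machine 4] = (1+2+3+4+9)/5 = 19/5.
By the law of total expectation,
E[V] = (1/11)·(4) + (5/11)·(13/2) + (1/11)·(9) + (4/11)·(19/5) = 607/110.

607/110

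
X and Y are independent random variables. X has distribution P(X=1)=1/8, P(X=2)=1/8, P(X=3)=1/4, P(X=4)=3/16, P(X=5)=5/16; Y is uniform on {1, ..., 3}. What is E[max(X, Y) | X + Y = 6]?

P(X + Y = 6) = 1/4.
Summing max(X,Y)·P(x,y) over outcomes with X + Y = 6 gives 49/48.
E[max(X, Y) | X + Y = 6] = (49/48) / (1/4) = 49/12.

49/12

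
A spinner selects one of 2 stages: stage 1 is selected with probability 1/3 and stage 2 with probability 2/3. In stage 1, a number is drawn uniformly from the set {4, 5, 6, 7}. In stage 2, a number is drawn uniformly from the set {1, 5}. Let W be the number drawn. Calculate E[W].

E[W | stage 1] = (4+5+6+7)/4 = 11/2.
E[W | stage 2] = (1+5)/2 = 3.
E[W] = (1/3)·(11/2) + (2/3)·(3) = 23/6.

23/6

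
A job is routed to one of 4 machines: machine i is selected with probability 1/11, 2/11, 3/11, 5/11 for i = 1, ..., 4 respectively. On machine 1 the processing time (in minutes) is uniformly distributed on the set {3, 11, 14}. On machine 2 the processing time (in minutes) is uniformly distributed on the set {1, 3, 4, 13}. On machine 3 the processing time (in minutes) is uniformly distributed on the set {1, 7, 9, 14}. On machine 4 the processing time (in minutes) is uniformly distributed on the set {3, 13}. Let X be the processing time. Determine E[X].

E[X | machine 1] = (3+11+14)/3 = 28/3.
E[X | machine 2] = (1+3+4+13)/4 = 21/4.
E[X | machine 3] = (1+7+9+14)/4 = 31/4.
E[X | machine 4] = (3+13)/2 = 8.
E[X] = (1/11)·(28/3) + (2/11)·(21/4) + (3/11)·(31/4) + (5/11)·(8) = 997/132.

997/132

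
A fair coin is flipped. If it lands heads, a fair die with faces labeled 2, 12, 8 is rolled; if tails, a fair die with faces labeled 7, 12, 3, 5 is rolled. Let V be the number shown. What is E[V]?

E[V | heads] = (2+12+8)/3 = 22/3.
E[V | tails] = (7+12+3+5)/4 = 27/4.
By the law of total expectation,
E[V] = (1/2)·(22/3) + (1/2)·(27/4) = 169/24.

169/24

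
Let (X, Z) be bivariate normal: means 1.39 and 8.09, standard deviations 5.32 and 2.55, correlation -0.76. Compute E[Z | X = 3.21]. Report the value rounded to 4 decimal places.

7.4270

For a bivariate normal, E[Z | X=x] = μ_Z + ρ·(σ_Z/σ_X)·(x − μ_X).
E[Z | X=3.21] = 8.09 + (-0.76)·(2.55/5.32)·(3.21 − (1.39)) = 8.09 + (-0.36429)·(1.82) = 7.4270.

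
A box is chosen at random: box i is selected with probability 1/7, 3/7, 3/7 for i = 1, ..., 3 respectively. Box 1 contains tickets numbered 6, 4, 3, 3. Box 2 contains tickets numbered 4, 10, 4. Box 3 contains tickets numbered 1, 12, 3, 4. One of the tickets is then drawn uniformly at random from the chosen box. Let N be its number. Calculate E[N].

E[N | box 1] = (6+4+3+3)/4 = 4.
E[N | box 2] = (4+10+4)/3 = 6.
E[N | box 3] = (1+12+3+4)/4 = 5.
E[N] = (1/7)·(4) + (3/7)·(6) + (3/7)·(5) = 37/7.

37/7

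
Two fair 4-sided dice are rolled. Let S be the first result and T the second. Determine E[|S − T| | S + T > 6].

2/3

Outcomes with S + T > 6: (3,4), (4,3), (4,4), each with probability 1/16.
E[|S − T| | S + T > 6] = (1 + 1 + 0) / 3 = 2/3.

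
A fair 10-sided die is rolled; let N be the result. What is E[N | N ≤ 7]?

Given N ≤ 7, N is equally likely to be any of {1, 2, 3, 4, 5, 6, 7}.
E[N | N ≤ 7] = (1 + 2 + 3 + 4 + 5 + 6 + 7) / 7 = 4.

4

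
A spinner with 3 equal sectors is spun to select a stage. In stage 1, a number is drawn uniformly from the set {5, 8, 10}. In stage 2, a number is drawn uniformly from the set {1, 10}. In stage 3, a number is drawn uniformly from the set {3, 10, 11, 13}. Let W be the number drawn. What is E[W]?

269/36

E[W | stage 1] = (5+8+10)/3 = 23/3.
E[W | stage 2] = (1+10)/2 = 11/2.
E[W | stage 3] = (3+10+11+13)/4 = 37/4.
E[W] = (1/3)·(23/3) + (1/3)·(11/2) + (1/3)·(37/4) = 269/36.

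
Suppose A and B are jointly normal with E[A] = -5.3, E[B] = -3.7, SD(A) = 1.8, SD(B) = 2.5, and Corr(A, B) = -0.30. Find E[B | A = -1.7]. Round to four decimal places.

For a bivariate normal, E[B | A=x] = μ_B + ρ·(σ_B/σ_A)·(x − μ_A).
E[B | A=-1.7] = -3.7 + (-0.30)·(2.5/1.8)·(-1.7 − (-5.3)) = -3.7 + (-0.41667)·(3.6) = -5.2000.

-5.2000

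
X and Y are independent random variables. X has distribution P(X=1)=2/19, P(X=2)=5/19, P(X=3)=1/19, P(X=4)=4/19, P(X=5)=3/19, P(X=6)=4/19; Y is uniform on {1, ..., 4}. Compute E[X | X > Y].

P(X > Y) = 47/76.
Summing X·P(x,y) over outcomes with X > Y gives 55/19.
E[X | X > Y] = (55/19) / (47/76) = 220/47.

220/47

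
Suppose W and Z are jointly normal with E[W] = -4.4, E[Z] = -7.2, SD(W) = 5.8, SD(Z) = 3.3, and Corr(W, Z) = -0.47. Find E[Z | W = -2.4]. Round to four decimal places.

For a bivariate normal, E[Z | W=x] = μ_Z + ρ·(σ_Z/σ_W)·(x − μ_W).
E[Z | W=-2.4] = -7.2 + (-0.47)·(3.3/5.8)·(-2.4 − (-4.4)) = -7.2 + (-0.26741)·(2) = -7.7348.

-7.7348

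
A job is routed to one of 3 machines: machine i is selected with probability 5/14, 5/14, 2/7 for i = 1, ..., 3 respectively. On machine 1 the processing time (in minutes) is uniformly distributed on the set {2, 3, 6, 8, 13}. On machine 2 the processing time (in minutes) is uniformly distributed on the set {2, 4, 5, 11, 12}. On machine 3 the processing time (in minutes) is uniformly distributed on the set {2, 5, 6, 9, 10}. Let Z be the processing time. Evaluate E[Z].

229/35

E[Z | machine 1] = (2+3+6+8+13)/5 = 32/5.
E[Z | machine 2] = (2+4+5+11+12)/5 = 34/5.
E[Z | machine 3] = (2+5+6+9+10)/5 = 32/5.
By the law of total expectation,
E[Z] = (5/14)·(32/5) + (5/14)·(34/5) + (2/7)·(32/5) = 229/35.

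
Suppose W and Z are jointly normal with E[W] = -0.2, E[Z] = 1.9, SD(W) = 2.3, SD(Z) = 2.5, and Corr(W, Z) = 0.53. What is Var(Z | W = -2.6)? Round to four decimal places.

4.4944

Var(Z | W=x) = (1 − ρ²)·σ_Z².
Var(Z | W=-2.6) = (2.5)²·(1 − (0.53)²) = 6.25·0.7191 = 4.4944.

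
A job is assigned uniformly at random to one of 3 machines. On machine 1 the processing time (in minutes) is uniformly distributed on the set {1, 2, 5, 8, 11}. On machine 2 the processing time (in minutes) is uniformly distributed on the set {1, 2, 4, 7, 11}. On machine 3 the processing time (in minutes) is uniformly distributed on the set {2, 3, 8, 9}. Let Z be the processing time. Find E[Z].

53/10

E[Z | machine 1] = (1+2+5+8+11)/5 = 27/5.
E[Z | machine 2] = (1+2+4+7+11)/5 = 5.
E[Z | machine 3] = (2+3+8+9)/4 = 11/2.
By the law of total expectation,
E[Z] = (1/3)·(27/5) + (1/3)·(5) + (1/3)·(11/2) = 53/10.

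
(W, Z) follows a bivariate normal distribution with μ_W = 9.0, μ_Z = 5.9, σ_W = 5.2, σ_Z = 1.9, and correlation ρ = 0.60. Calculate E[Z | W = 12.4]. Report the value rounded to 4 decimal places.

E[Z | W=x] = μ_Z + ρ(σ_Z/σ_W)(x − μ_W) for jointly normal variables.
E[Z | W=12.4] = 5.9 + (0.60)·(1.9/5.2)·(12.4 − (9.0)) = 5.9 + (0.21923)·(3.4) = 6.6454.

6.6454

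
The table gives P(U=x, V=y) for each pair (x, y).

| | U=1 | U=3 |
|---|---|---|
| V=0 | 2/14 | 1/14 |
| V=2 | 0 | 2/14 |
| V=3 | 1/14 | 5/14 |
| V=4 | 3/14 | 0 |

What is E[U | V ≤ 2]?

11/5

P(V ≤ 2) = 5/14.
Σ U·P over the event = 1·(2/14) + 3·(1/14) + 3·(2/14) = 11/14.
E[U | V ≤ 2] = (11/14) / (5/14) = 11/5.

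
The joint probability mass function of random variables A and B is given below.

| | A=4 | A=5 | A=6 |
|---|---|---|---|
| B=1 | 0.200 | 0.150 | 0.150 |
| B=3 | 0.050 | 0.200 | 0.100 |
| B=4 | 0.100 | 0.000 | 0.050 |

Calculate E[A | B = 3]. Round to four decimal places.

P(B = 3) = 0.350.
Σ A·P over the event = 4·(0.050) + 5·(0.200) + 6·(0.100) = 1.800.
E[A | B = 3] = (1.800) / (0.350) = 5.1429.

5.1429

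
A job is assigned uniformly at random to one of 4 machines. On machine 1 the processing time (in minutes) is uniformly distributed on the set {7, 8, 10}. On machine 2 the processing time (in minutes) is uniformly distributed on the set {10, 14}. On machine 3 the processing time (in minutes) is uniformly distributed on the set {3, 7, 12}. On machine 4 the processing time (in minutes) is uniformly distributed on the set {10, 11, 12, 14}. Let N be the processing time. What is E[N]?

473/48

E[N | machine 1] = (7+8+10)/3 = 25/3.
E[N | machine 2] = (10+14)/2 = 12.
E[N | machine 3] = (3+7+12)/3 = 22/3.
E[N | machine 4] = (10+11+12+14)/4 = 47/4.
E[N] = (1/4)·(25/3) + (1/4)·(12) + (1/4)·(22/3) + (1/4)·(47/4) = 473/48.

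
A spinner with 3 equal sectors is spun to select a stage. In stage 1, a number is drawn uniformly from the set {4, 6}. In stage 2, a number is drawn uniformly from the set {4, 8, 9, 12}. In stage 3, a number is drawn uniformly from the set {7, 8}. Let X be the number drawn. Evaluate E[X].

83/12

E[X | stage 1] = (4+6)/2 = 5.
E[X | stage 2] = (4+8+9+12)/4 = 33/4.
E[X | stage 3] = (7+8)/2 = 15/2.
E[X] = (1/3)·(5) + (1/3)·(33/4) + (1/3)·(15/2) = 83/12.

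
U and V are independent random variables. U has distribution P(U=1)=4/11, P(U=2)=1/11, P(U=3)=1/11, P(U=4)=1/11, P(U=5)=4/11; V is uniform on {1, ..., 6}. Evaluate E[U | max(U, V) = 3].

P(max(U, V) = 3) = 4/33.
Summing U·P(x,y) over outcomes with max(U, V) = 3 gives 5/22.
E[U | max(U, V) = 3] = (5/22) / (4/33) = 15/8.

15/8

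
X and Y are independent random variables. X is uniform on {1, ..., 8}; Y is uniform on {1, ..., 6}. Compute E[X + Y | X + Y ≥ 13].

P(X + Y ≥ 13) = 1/16.
Summing (X+Y)·P(x,y) over outcomes with X + Y ≥ 13 gives 5/6.
E[X + Y | X + Y ≥ 13] = (5/6) / (1/16) = 40/3.

40/3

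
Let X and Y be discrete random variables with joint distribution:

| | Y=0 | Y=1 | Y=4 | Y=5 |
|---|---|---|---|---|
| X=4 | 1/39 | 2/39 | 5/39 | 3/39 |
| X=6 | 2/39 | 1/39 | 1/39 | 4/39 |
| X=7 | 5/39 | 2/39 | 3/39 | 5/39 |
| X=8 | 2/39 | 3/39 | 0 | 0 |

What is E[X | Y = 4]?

47/9

P(Y = 4) = 3/13.
Σ X·P over the event = 4·(5/39) + 6·(1/39) + 7·(3/39) = 47/39.
E[X | Y = 4] = (47/39) / (3/13) = 47/9.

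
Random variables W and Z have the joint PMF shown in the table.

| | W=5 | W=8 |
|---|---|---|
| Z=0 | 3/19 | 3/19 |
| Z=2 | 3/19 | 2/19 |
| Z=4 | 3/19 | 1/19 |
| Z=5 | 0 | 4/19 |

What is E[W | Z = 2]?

P(Z = 2) = 5/19.
Summing W·P(W=x,Z=y) over the conditioning event gives 31/19.
E[W | Z = 2] = (31/19) / (5/19) = 31/5.

31/5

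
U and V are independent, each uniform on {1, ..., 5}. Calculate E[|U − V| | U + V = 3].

1

Outcomes with U + V = 3: (1,2), (2,1), each with probability 1/25.
E[|U − V| | U + V = 3] = (1 + 1) / 2 = 1.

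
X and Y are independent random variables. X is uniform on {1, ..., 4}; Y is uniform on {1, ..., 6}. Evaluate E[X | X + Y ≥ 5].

25/9

P(X + Y ≥ 5) = 3/4.
Summing X·P(x,y) over outcomes with X + Y ≥ 5 gives 25/12.
E[X | X + Y ≥ 5] = (25/12) / (3/4) = 25/9.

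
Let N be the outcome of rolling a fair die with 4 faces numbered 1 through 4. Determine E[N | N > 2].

7/2

Given N > 2, N is equally likely to be any of {3, 4}.
E[N | N > 2] = (3 + 4) / 2 = 7/2.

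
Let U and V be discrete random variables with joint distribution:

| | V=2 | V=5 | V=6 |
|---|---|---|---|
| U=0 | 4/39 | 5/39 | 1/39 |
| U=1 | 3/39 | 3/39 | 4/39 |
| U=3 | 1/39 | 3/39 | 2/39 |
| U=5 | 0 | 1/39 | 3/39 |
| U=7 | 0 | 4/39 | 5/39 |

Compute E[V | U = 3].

P(U = 3) = 2/13.
Σ V·P over the event = 2·(1/39) + 5·(3/39) + 6·(2/39) = 29/39.
E[V | U = 3] = (29/39) / (2/13) = 29/6.

29/6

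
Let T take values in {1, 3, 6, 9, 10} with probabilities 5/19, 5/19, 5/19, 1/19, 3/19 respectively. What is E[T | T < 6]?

P(T < 6) = 10/19.
Σ over the event: 1·5/19 + 3·5/19 = 20/19.
E[T | T < 6] = (20/19) / (10/19) = 2.

2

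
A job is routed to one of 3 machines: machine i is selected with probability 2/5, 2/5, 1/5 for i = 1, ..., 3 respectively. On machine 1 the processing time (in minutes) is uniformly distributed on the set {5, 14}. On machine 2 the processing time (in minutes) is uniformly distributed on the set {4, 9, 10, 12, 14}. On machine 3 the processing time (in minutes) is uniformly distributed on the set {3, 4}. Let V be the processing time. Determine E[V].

E[V | machine 1] = (5+14)/2 = 19/2.
E[V | machine 2] = (4+9+10+12+14)/5 = 49/5.
E[V | machine 3] = (3+4)/2 = 7/2.
By the law of total expectation,
E[V] = (2/5)·(19/2) + (2/5)·(49/5) + (1/5)·(7/2) = 421/50.

421/50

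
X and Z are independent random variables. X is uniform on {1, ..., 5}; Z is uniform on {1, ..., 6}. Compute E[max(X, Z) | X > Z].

Outcomes with X > Z: (2,1), (3,1), (3,2), (4,1), (4,2), (4,3), (5,1), (5,2), (5,3), (5,4), each with probability 1/30.
E[max(X, Z) | X > Z] = (2 + 3 + 3 + 4 + 4 + 4 + 5 + 5 + 5 + 5) / 10 = 4.

4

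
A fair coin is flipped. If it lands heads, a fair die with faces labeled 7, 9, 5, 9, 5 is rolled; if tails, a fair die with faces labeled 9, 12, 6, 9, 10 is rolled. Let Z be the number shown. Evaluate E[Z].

E[Z | heads] = (7+9+5+9+5)/5 = 7.
E[Z | tails] = (9+12+6+9+10)/5 = 46/5.
By the law of total expectation,
E[Z] = (1/2)·(7) + (1/2)·(46/5) = 81/10.

81/10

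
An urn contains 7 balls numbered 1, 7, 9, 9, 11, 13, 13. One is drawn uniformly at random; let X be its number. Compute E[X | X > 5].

31/3

P(X > 5) = 6/7.
Σ over the event: 7·1/7 + 9·2/7 + 11·1/7 + 13·2/7 = 62/7.
E[X | X > 5] = (62/7) / (6/7) = 31/3.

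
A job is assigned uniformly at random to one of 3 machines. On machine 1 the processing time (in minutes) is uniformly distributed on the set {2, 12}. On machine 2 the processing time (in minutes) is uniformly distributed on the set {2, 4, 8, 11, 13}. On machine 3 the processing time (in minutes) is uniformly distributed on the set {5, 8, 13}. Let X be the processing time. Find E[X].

349/45

E[X | machine 1] = (2+12)/2 = 7.
E[X | machine 2] = (2+4+8+11+13)/5 = 38/5.
E[X | machine 3] = (5+8+13)/3 = 26/3.
By the law of total expectation,
E[X] = (1/3)·(7) + (1/3)·(38/5) + (1/3)·(26/3) = 349/45.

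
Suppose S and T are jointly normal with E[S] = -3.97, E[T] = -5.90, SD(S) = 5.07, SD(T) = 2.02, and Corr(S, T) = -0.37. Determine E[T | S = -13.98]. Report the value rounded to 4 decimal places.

-4.4244

For a bivariate normal, E[T | S=x] = μ_T + ρ·(σ_T/σ_S)·(x − μ_S).
E[T | S=-13.98] = -5.90 + (-0.37)·(2.02/5.07)·(-13.98 − (-3.97)) = -5.90 + (-0.147416)·(-10.01) = -4.4244.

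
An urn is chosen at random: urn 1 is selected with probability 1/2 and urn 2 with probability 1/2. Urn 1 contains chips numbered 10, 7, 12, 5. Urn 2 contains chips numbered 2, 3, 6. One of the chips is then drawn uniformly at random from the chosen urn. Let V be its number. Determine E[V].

73/12

E[V | urn 1] = (10+7+12+5)/4 = 17/2.
E[V | urn 2] = (2+3+6)/3 = 11/3.
By the law of total expectation,
E[V] = (1/2)·(17/2) + (1/2)·(11/3) = 73/12.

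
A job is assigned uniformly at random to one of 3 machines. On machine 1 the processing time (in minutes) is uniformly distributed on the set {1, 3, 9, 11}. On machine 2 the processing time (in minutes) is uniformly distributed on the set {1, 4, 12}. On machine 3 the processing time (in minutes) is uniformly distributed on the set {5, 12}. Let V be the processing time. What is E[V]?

E[V | machine 1] = (1+3+9+11)/4 = 6.
E[V | machine 2] = (1+4+12)/3 = 17/3.
E[V | machine 3] = (5+12)/2 = 17/2.
By the law of total expectation,
E[V] = (1/3)·(6) + (1/3)·(17/3) + (1/3)·(17/2) = 121/18.

121/18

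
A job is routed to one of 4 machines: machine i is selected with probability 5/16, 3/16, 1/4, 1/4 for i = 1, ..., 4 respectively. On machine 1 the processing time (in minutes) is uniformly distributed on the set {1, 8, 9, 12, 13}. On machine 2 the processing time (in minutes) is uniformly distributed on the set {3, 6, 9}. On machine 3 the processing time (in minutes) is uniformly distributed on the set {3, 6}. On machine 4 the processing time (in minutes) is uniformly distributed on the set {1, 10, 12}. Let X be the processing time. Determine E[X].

E[X | machine 1] = (1+8+9+12+13)/5 = 43/5.
E[X | machine 2] = (3+6+9)/3 = 6.
E[X | machine 3] = (3+6)/2 = 9/2.
E[X | machine 4] = (1+10+12)/3 = 23/3.
E[X] = (5/16)·(43/5) + (3/16)·(6) + (1/4)·(9/2) + (1/4)·(23/3) = 329/48.

329/48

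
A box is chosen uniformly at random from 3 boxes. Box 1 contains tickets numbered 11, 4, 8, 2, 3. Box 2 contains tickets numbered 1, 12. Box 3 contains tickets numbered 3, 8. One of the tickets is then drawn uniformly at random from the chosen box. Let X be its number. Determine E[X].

88/15

E[X | box 1] = (11+4+8+2+3)/5 = 28/5.
E[X | box 2] = (1+12)/2 = 13/2.
E[X | box 3] = (3+8)/2 = 11/2.
By the law of total expectation,
E[X] = (1/3)·(28/5) + (1/3)·(13/2) + (1/3)·(11/2) = 88/15.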